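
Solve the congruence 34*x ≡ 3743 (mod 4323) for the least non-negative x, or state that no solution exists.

gcd(34, 4323) = 1, so a unique solution mod 4323 exists.
34⁻¹ ≡ 3433 (mod 4323).
x ≡ 3433*3743 ≡ 1763 (mod 4323).

1763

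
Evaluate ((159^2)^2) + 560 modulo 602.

(159)^2 ≡ 599 (mod 602)
(599)^2 ≡ 9 (mod 602)
9 + 560 = 569

569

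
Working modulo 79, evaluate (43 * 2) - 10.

43 * 2 = 86 ≡ 7 (mod 79)
7 - 10 = -3 ≡ 76 (mod 79)

76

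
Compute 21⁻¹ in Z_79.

79 = 3×21 + 16
21 = 1×16 + 5
16 = 3×5 + 1
5 = 5×1 + 0
gcd(21, 79) = 1, so the inverse exists.
Back-substitute for 1:
1 = 1×16 − 3×5
  = −3×21 + 4×16
  = 4×79 − 15×21
So 21⁻¹ ≡ −15 ≡ 64 (mod 79).

64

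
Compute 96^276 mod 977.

Compute successive squares:
276 in binary is 100010100, i.e. 276 = 256 + 16 + 4.
96^1 ≡ 96 (mod 977)
96^2 ≡ 96^2 = 9216 ≡ 423 (mod 977)
96^4 ≡ 423^2 = 178929 ≡ 138 (mod 977)
96^8 ≡ 138^2 = 19044 ≡ 481 (mod 977)
96^16 ≡ 481^2 = 231361 ≡ 789 (mod 977)
96^32 ≡ 789^2 = 622521 ≡ 172 (mod 977)
96^64 ≡ 172^2 = 29584 ≡ 274 (mod 977)
96^128 ≡ 274^2 = 75076 ≡ 824 (mod 977)
96^256 ≡ 824^2 = 678976 ≡ 938 (mod 977)
96^276 = 96^256 * 96^16 * 96^4 ≡ 938 * 789 * 138 (mod 977).
Accumulate the product:
938 * 789 = 740082 ≡ 493
493 * 138 = 68034 ≡ 621

621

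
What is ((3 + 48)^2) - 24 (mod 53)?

3 + 48 = 51
(51)^2 ≡ 4 (mod 53)
4 - 24 = -20 ≡ 33 (mod 53)

33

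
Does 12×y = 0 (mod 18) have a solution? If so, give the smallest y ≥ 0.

gcd(12, 18) = 6, and 6 | 0, so solutions exist.
Divide through by 6: 2×y ≡ 0 mod 3.
2⁻¹ ≡ 2 (mod 3).
y ≡ 2×0 ≡ 0 (mod 3).
The smallest non-negative solution is y = 0.

0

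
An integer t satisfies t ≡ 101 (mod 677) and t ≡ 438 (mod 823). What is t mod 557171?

216064

677⁻¹ mod 823: 677*62 ≡ 1 (mod 823), so 677⁻¹ ≡ 62.
t = 101 + 677*((438 − 101)*62 mod 823) = 101 + 677*319 = 216064.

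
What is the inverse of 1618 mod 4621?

357

Run the extended Euclidean algorithm:
4621 = 2·1618 + 1385
1618 = 1·1385 + 233
1385 = 5·233 + 220
233 = 1·220 + 13
220 = 16·13 + 12
13 = 1·12 + 1
12 = 12·1 + 0
gcd(1618, 4621) = 1, so the inverse exists.
Back-substitute for 1:
1 = 1·13 − 1·12
  = −1·220 + 17·13
  = 17·233 − 18·220
  = −18·1385 + 107·233
  = 107·1618 − 125·1385
  = −125·4621 + 357·1618
So 1618⁻¹ ≡ 357 (mod 4621).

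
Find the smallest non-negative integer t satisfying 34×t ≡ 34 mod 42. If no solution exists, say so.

1

gcd(34, 42) = 2, and 2 | 34, so solutions exist.
Divide through by 2: 17×t ≡ 17 (mod 21).
17⁻¹ ≡ 5 (mod 21).
t ≡ 5×17 ≡ 1 (mod 21).
The smallest non-negative solution is t = 1.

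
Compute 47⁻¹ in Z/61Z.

Run the extended Euclidean algorithm:
61 = 1×47 + 14
47 = 3×14 + 5
14 = 2×5 + 4
5 = 1×4 + 1
4 = 4×1 + 0
gcd(47, 61) = 1, so the inverse exists.
Back-substitute for 1:
1 = 1×5 − 1×4
  = −1×14 + 3×5
  = 3×47 − 10×14
  = −10×61 + 13×47
So 47⁻¹ ≡ 13 (mod 61).

13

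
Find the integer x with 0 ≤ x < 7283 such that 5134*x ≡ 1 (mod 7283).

Apply the Euclidean algorithm and back-substitute:
7283 = 1×5134 + 2149
5134 = 2×2149 + 836
2149 = 2×836 + 477
836 = 1×477 + 359
477 = 1×359 + 118
359 = 3×118 + 5
118 = 23×5 + 3
5 = 1×3 + 2
3 = 1×2 + 1
2 = 2×1 + 0
gcd(5134, 7283) = 1, so the inverse exists.
Bézout: 1 = 2045×7283 − 2901×5134.
So 5134⁻¹ ≡ −2901 ≡ 4382 (mod 7283).

4382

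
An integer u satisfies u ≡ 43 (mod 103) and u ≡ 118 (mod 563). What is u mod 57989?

103⁻¹ mod 563: 103×82 ≡ 1 (mod 563), so 103⁻¹ ≡ 82.
u = 43 + 103×((118 − 43)×82 mod 563) = 43 + 103×520 = 53603.

53603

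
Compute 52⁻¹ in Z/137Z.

29

By the extended Euclidean algorithm:
137 = 2×52 + 33
52 = 1×33 + 19
33 = 1×19 + 14
19 = 1×14 + 5
14 = 2×5 + 4
5 = 1×4 + 1
4 = 4×1 + 0
gcd(52, 137) = 1, so the inverse exists.
Bézout: 1 = −11×137 + 29×52.
So 52⁻¹ ≡ 29 (mod 137).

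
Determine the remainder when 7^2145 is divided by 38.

7^1 ≡ 7 (mod 38)
7^2 ≡ 7^2 = 49 ≡ 11 (mod 38)
7^4 ≡ 11^2 = 121 ≡ 7 (mod 38)
7^8 ≡ 7^2 = 49 ≡ 11 (mod 38)
7^16 ≡ 11^2 = 121 ≡ 7 (mod 38)
7^32 ≡ 7^2 = 49 ≡ 11 (mod 38)
7^64 ≡ 11^2 = 121 ≡ 7 (mod 38)
7^128 ≡ 7^2 = 49 ≡ 11 (mod 38)
7^256 ≡ 11^2 = 121 ≡ 7 (mod 38)
7^512 ≡ 7^2 = 49 ≡ 11 (mod 38)
7^1024 ≡ 11^2 = 121 ≡ 7 (mod 38)
7^2048 ≡ 7^2 = 49 ≡ 11 (mod 38)
7^2145 = 7^2048 × 7^64 × 7^32 × 7^1 ≡ 11 × 7 × 11 × 7 (mod 38).
Accumulate the product:
11 × 7 = 77 ≡ 1
1 × 11 = 11
11 × 7 = 77 ≡ 1

1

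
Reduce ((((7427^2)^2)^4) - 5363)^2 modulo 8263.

2309

(7427)^2 ≡ 4804 (mod 8263)
(4804)^2 ≡ 8120 (mod 8263)
(8120)^4 ≡ 4223 (mod 8263)
4223 - 5363 = -1140 ≡ 7123 (mod 8263)
(7123)^2 ≡ 2309 (mod 8263)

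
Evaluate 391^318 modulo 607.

Compute successive squares:
318 in binary is 100111110, i.e. 318 = 256 + 32 + 16 + 8 + 4 + 2.
391^1 ≡ 391 (mod 607)
391^2 ≡ 391^2 = 152881 ≡ 524 (mod 607)
391^4 ≡ 524^2 = 274576 ≡ 212 (mod 607)
391^8 ≡ 212^2 = 44944 ≡ 26 (mod 607)
391^16 ≡ 26^2 = 676 ≡ 69 (mod 607)
391^32 ≡ 69^2 = 4761 ≡ 512 (mod 607)
391^64 ≡ 512^2 = 262144 ≡ 527 (mod 607)
391^128 ≡ 527^2 = 277729 ≡ 330 (mod 607)
391^256 ≡ 330^2 = 108900 ≡ 247 (mod 607)
391^318 = 391^256 * 391^32 * 391^16 * 391^8 * 391^4 * 391^2 ≡ 247 * 512 * 69 * 26 * 212 * 524 (mod 607).
Accumulate the product:
247 * 512 = 126464 ≡ 208
208 * 69 = 14352 ≡ 391
391 * 26 = 10166 ≡ 454
454 * 212 = 96248 ≡ 342
342 * 524 = 179208 ≡ 143

143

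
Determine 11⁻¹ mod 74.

By the extended Euclidean algorithm:
74 = 6*11 + 8
11 = 1*8 + 3
8 = 2*3 + 2
3 = 1*2 + 1
2 = 2*1 + 0
gcd(11, 74) = 1, so the inverse exists.
Back-substitute for 1:
1 = 1*3 − 1*2
  = −1*8 + 3*3
  = 3*11 − 4*8
  = −4*74 + 27*11
So 11⁻¹ ≡ 27 (mod 74).

27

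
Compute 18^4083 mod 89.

20

Using repeated squaring:
4083 in binary is 111111110011, i.e. 4083 = 2048 + 1024 + 512 + 256 + 128 + 64 + 32 + 16 + 2 + 1.
18^1 ≡ 18 (mod 89)
18^2 ≡ 18^2 = 324 ≡ 57 (mod 89)
18^4 ≡ 57^2 = 3249 ≡ 45 (mod 89)
18^8 ≡ 45^2 = 2025 ≡ 67 (mod 89)
18^16 ≡ 67^2 = 4489 ≡ 39 (mod 89)
18^32 ≡ 39^2 = 1521 ≡ 8 (mod 89)
18^64 ≡ 8^2 = 64 (mod 89)
18^128 ≡ 64^2 = 4096 ≡ 2 (mod 89)
18^256 ≡ 2^2 = 4 (mod 89)
18^512 ≡ 4^2 = 16 (mod 89)
18^1024 ≡ 16^2 = 256 ≡ 78 (mod 89)
18^2048 ≡ 78^2 = 6084 ≡ 32 (mod 89)
18^4083 = 18^2048 · 18^1024 · 18^512 · 18^256 · 18^128 · 18^64 · 18^32 · 18^16 · 18^2 · 18^1 ≡ 32 · 78 · 16 · 4 · 2 · 64 · 8 · 39 · 57 · 18 (mod 89).
Accumulate the product:
32 · 78 = 2496 ≡ 4
4 · 16 = 64
64 · 4 = 256 ≡ 78
78 · 2 = 156 ≡ 67
67 · 64 = 4288 ≡ 16
16 · 8 = 128 ≡ 39
39 · 39 = 1521 ≡ 8
8 · 57 = 456 ≡ 11
11 · 18 = 198 ≡ 20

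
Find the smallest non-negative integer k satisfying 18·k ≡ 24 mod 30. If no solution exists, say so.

gcd(18, 30) = 6, and 6 | 24, so solutions exist.
Divide through by 6: 3·k ≡ 4 mod 5.
3⁻¹ ≡ 2 (mod 5).
k ≡ 2·4 ≡ 3 (mod 5).
The smallest non-negative solution is k = 3.

3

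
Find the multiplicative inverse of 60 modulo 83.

18

By the extended Euclidean algorithm:
83 = 1*60 + 23
60 = 2*23 + 14
23 = 1*14 + 9
14 = 1*9 + 5
9 = 1*5 + 4
5 = 1*4 + 1
4 = 4*1 + 0
gcd(60, 83) = 1, so the inverse exists.
Back-substitute for 1:
1 = 1*5 − 1*4
  = −1*9 + 2*5
  = 2*14 − 3*9
  = −3*23 + 5*14
  = 5*60 − 13*23
  = −13*83 + 18*60
So 60⁻¹ ≡ 18 (mod 83).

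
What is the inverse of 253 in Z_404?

305

Run the extended Euclidean algorithm:
404 = 1×253 + 151
253 = 1×151 + 102
151 = 1×102 + 49
102 = 2×49 + 4
49 = 12×4 + 1
4 = 4×1 + 0
gcd(253, 404) = 1, so the inverse exists.
Back-substitute for 1:
1 = 1×49 − 12×4
  = −12×102 + 25×49
  = 25×151 − 37×102
  = −37×253 + 62×151
  = 62×404 − 99×253
So 253⁻¹ ≡ −99 ≡ 305 (mod 404).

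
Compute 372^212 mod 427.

330

212 in binary is 11010100, i.e. 212 = 128 + 64 + 16 + 4.
372^1 ≡ 372 (mod 427)
372^2 ≡ 372^2 = 138384 ≡ 36 (mod 427)
372^4 ≡ 36^2 = 1296 ≡ 15 (mod 427)
372^8 ≡ 15^2 = 225 (mod 427)
372^16 ≡ 225^2 = 50625 ≡ 239 (mod 427)
372^32 ≡ 239^2 = 57121 ≡ 330 (mod 427)
372^64 ≡ 330^2 = 108900 ≡ 15 (mod 427)
372^128 ≡ 15^2 = 225 (mod 427)
372^212 = 372^128 · 372^64 · 372^16 · 372^4 ≡ 225 · 15 · 239 · 15 (mod 427).
Accumulate the product:
225 · 15 = 3375 ≡ 386
386 · 239 = 92254 ≡ 22
22 · 15 = 330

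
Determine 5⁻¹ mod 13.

8

By the extended Euclidean algorithm:
13 = 2*5 + 3
5 = 1*3 + 2
3 = 1*2 + 1
2 = 2*1 + 0
gcd(5, 13) = 1, so the inverse exists.
Bézout: 1 = 2*13 − 5*5.
So 5⁻¹ ≡ −5 ≡ 8 (mod 13).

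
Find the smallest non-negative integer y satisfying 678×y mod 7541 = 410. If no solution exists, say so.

gcd(678, 7541) = 1, so a unique solution mod 7541 exists.
678⁻¹ ≡ 545 (mod 7541).
y ≡ 545×410 ≡ 4761 (mod 7541).

4761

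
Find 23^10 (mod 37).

By square-and-multiply:
23^1 ≡ 23 (mod 37)
23^2 ≡ 23^2 = 529 ≡ 11 (mod 37)
23^4 ≡ 11^2 = 121 ≡ 10 (mod 37)
23^8 ≡ 10^2 = 100 ≡ 26 (mod 37)
23^10 = 23^8 * 23^2 ≡ 26 * 11 (mod 37).
26 * 11 = 286 ≡ 27 (mod 37).

27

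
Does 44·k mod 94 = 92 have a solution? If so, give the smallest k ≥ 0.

32

gcd(44, 94) = 2, and 2 | 92, so solutions exist.
Divide through by 2: 22·k mod 47 = 46.
22⁻¹ ≡ 15 (mod 47).
k ≡ 15·46 ≡ 32 (mod 47).
The smallest non-negative solution is k = 32.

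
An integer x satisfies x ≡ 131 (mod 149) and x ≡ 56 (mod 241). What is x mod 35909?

149⁻¹ mod 241: 149×55 ≡ 1 (mod 241), so 149⁻¹ ≡ 55.
x = 131 + 149×((56 − 131)×55 mod 241) = 131 + 149×213 = 31868.
Check: 31868 mod 149 = 131, 31868 mod 241 = 56. ✓

31868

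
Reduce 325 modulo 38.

325 = 8×38 + 21, so 325 ≡ 21 (mod 38).

21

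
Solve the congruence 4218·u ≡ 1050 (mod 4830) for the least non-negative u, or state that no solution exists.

385

gcd(4218, 4830) = 6, and 6 | 1050, so solutions exist.
Divide through by 6: 703·u ≡ 175 mod 805.
703⁻¹ ≡ 292 (mod 805).
u ≡ 292·175 ≡ 385 (mod 805).
The smallest non-negative solution is u = 385.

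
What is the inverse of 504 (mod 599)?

372

Apply the Euclidean algorithm and back-substitute:
599 = 1×504 + 95
504 = 5×95 + 29
95 = 3×29 + 8
29 = 3×8 + 5
8 = 1×5 + 3
5 = 1×3 + 2
3 = 1×2 + 1
2 = 2×1 + 0
gcd(504, 599) = 1, so the inverse exists.
Bézout: 1 = 191×599 − 227×504.
So 504⁻¹ ≡ −227 ≡ 372 (mod 599).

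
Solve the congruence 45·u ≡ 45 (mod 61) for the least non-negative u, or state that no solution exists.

1

gcd(45, 61) = 1, so a unique solution mod 61 exists.
45⁻¹ ≡ 19 (mod 61).
u ≡ 19·45 ≡ 1 (mod 61).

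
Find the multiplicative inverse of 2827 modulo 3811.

1189

3811 = 1·2827 + 984
2827 = 2·984 + 859
984 = 1·859 + 125
859 = 6·125 + 109
125 = 1·109 + 16
109 = 6·16 + 13
16 = 1·13 + 3
13 = 4·3 + 1
3 = 3·1 + 0
gcd(2827, 3811) = 1, so the inverse exists.
Bézout: 1 = −882·3811 + 1189·2827.
So 2827⁻¹ ≡ 1189 (mod 3811).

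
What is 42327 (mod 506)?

42327 = 83×506 + 329, so 42327 ≡ 329 (mod 506).

329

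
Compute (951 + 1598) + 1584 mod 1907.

319

951 + 1598 = 2549 ≡ 642 (mod 1907)
642 + 1584 = 2226 ≡ 319 (mod 1907)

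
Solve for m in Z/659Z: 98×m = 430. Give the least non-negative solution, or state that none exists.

502

gcd(98, 659) = 1, so a unique solution mod 659 exists.
98⁻¹ ≡ 464 (mod 659).
m ≡ 464×430 ≡ 502 (mod 659).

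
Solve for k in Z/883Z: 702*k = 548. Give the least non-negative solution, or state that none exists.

36

gcd(702, 883) = 1, so a unique solution mod 883 exists.
702⁻¹ ≡ 361 (mod 883).
k ≡ 361*548 ≡ 36 (mod 883).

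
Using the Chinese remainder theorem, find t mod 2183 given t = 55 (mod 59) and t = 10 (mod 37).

232

59⁻¹ mod 37: 59*32 ≡ 1 (mod 37), so 59⁻¹ ≡ 32.
t = 55 + 59*((10 − 55)*32 mod 37) = 55 + 59*3 = 232.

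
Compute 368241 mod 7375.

368241 = 49·7375 + 6866, so 368241 ≡ 6866 (mod 7375).

6866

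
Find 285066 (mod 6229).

4761

285066 = 45·6229 + 4761, so 285066 ≡ 4761 (mod 6229).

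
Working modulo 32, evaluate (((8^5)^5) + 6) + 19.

25

(8)^5 ≡ 0 (mod 32)
(0)^5 ≡ 0 (mod 32)
0 + 6 = 6
6 + 19 = 25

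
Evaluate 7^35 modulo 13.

2

By square-and-multiply:
35 in binary is 100011, i.e. 35 = 32 + 2 + 1.
7^1 ≡ 7 (mod 13)
7^2 ≡ 7^2 = 49 ≡ 10 (mod 13)
7^4 ≡ 10^2 = 100 ≡ 9 (mod 13)
7^8 ≡ 9^2 = 81 ≡ 3 (mod 13)
7^16 ≡ 3^2 = 9 (mod 13)
7^32 ≡ 9^2 = 81 ≡ 3 (mod 13)
7^35 = 7^32 * 7^2 * 7^1 ≡ 3 * 10 * 7 (mod 13).
Accumulate the product:
3 * 10 = 30 ≡ 4
4 * 7 = 28 ≡ 2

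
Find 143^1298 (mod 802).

391

Compute successive squares:
1298 in binary is 10100010010, i.e. 1298 = 1024 + 256 + 16 + 2.
143^1 ≡ 143 (mod 802)
143^2 ≡ 143^2 = 20449 ≡ 399 (mod 802)
143^4 ≡ 399^2 = 159201 ≡ 405 (mod 802)
143^8 ≡ 405^2 = 164025 ≡ 417 (mod 802)
143^16 ≡ 417^2 = 173889 ≡ 657 (mod 802)
143^32 ≡ 657^2 = 431649 ≡ 173 (mod 802)
143^64 ≡ 173^2 = 29929 ≡ 255 (mod 802)
143^128 ≡ 255^2 = 65025 ≡ 63 (mod 802)
143^256 ≡ 63^2 = 3969 ≡ 761 (mod 802)
143^512 ≡ 761^2 = 579121 ≡ 77 (mod 802)
143^1024 ≡ 77^2 = 5929 ≡ 315 (mod 802)
143^1298 = 143^1024 · 143^256 · 143^16 · 143^2 ≡ 315 · 761 · 657 · 399 (mod 802).
Accumulate the product:
315 · 761 = 239715 ≡ 719
719 · 657 = 472383 ≡ 5
5 · 399 = 1995 ≡ 391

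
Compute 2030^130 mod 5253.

2030^1 ≡ 2030 (mod 5253)
2030^2 ≡ 2030^2 = 4120900 ≡ 2548 (mod 5253)
2030^4 ≡ 2548^2 = 6492304 ≡ 4849 (mod 5253)
2030^8 ≡ 4849^2 = 23512801 ≡ 373 (mod 5253)
2030^16 ≡ 373^2 = 139129 ≡ 2551 (mod 5253)
2030^32 ≡ 2551^2 = 6507601 ≡ 4387 (mod 5253)
2030^64 ≡ 4387^2 = 19245769 ≡ 4030 (mod 5253)
2030^128 ≡ 4030^2 = 16240900 ≡ 3877 (mod 5253)
2030^130 = 2030^128 * 2030^2 ≡ 3877 * 2548 (mod 5253).
3877 * 2548 = 9878596 ≡ 2956 (mod 5253).

2956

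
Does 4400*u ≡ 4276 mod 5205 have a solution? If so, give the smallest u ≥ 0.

no solution

gcd(4400, 5205) = 5, and 5 does not divide 4276.
So the congruence has no solution.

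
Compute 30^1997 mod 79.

30^1 ≡ 30 (mod 79)
30^2 ≡ 30^2 = 900 ≡ 31 (mod 79)
30^4 ≡ 31^2 = 961 ≡ 13 (mod 79)
30^8 ≡ 13^2 = 169 ≡ 11 (mod 79)
30^16 ≡ 11^2 = 121 ≡ 42 (mod 79)
30^32 ≡ 42^2 = 1764 ≡ 26 (mod 79)
30^64 ≡ 26^2 = 676 ≡ 44 (mod 79)
30^128 ≡ 44^2 = 1936 ≡ 40 (mod 79)
30^256 ≡ 40^2 = 1600 ≡ 20 (mod 79)
30^512 ≡ 20^2 = 400 ≡ 5 (mod 79)
30^1024 ≡ 5^2 = 25 (mod 79)
30^1997 = 30^1024 · 30^512 · 30^256 · 30^128 · 30^64 · 30^8 · 30^4 · 30^1 ≡ 25 · 5 · 20 · 40 · 44 · 11 · 13 · 30 (mod 79).
Accumulate the product:
25 · 5 = 125 ≡ 46
46 · 20 = 920 ≡ 51
51 · 40 = 2040 ≡ 65
65 · 44 = 2860 ≡ 16
16 · 11 = 176 ≡ 18
18 · 13 = 234 ≡ 76
76 · 30 = 2280 ≡ 68

68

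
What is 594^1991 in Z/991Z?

18

1991 in binary is 11111000111, i.e. 1991 = 1024 + 512 + 256 + 128 + 64 + 4 + 2 + 1.
594^1 ≡ 594 (mod 991)
594^2 ≡ 594^2 = 352836 ≡ 40 (mod 991)
594^4 ≡ 40^2 = 1600 ≡ 609 (mod 991)
594^8 ≡ 609^2 = 370881 ≡ 247 (mod 991)
594^16 ≡ 247^2 = 61009 ≡ 558 (mod 991)
594^32 ≡ 558^2 = 311364 ≡ 190 (mod 991)
594^64 ≡ 190^2 = 36100 ≡ 424 (mod 991)
594^128 ≡ 424^2 = 179776 ≡ 405 (mod 991)
594^256 ≡ 405^2 = 164025 ≡ 510 (mod 991)
594^512 ≡ 510^2 = 260100 ≡ 458 (mod 991)
594^1024 ≡ 458^2 = 209764 ≡ 663 (mod 991)
594^1991 = 594^1024 * 594^512 * 594^256 * 594^128 * 594^64 * 594^4 * 594^2 * 594^1 ≡ 663 * 458 * 510 * 405 * 424 * 609 * 40 * 594 (mod 991).
Accumulate the product:
663 * 458 = 303654 ≡ 408
408 * 510 = 208080 ≡ 961
961 * 405 = 389205 ≡ 733
733 * 424 = 310792 ≡ 609
609 * 609 = 370881 ≡ 247
247 * 40 = 9880 ≡ 961
961 * 594 = 570834 ≡ 18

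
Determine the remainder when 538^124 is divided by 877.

By square-and-multiply:
124 in binary is 1111100, i.e. 124 = 64 + 32 + 16 + 8 + 4.
538^1 ≡ 538 (mod 877)
538^2 ≡ 538^2 = 289444 ≡ 34 (mod 877)
538^4 ≡ 34^2 = 1156 ≡ 279 (mod 877)
538^8 ≡ 279^2 = 77841 ≡ 665 (mod 877)
538^16 ≡ 665^2 = 442225 ≡ 217 (mod 877)
538^32 ≡ 217^2 = 47089 ≡ 608 (mod 877)
538^64 ≡ 608^2 = 369664 ≡ 447 (mod 877)
538^124 = 538^64 * 538^32 * 538^16 * 538^8 * 538^4 ≡ 447 * 608 * 217 * 665 * 279 (mod 877).
Accumulate the product:
447 * 608 = 271776 ≡ 783
783 * 217 = 169911 ≡ 650
650 * 665 = 432250 ≡ 766
766 * 279 = 213714 ≡ 603

603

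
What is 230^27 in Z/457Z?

27 in binary is 11011, i.e. 27 = 16 + 8 + 2 + 1.
230^1 ≡ 230 (mod 457)
230^2 ≡ 230^2 = 52900 ≡ 345 (mod 457)
230^4 ≡ 345^2 = 119025 ≡ 205 (mod 457)
230^8 ≡ 205^2 = 42025 ≡ 438 (mod 457)
230^16 ≡ 438^2 = 191844 ≡ 361 (mod 457)
230^27 = 230^16 × 230^8 × 230^2 × 230^1 ≡ 361 × 438 × 345 × 230 (mod 457).
Accumulate the product:
361 × 438 = 158118 ≡ 453
453 × 345 = 156285 ≡ 448
448 × 230 = 103040 ≡ 215

215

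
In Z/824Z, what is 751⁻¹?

824 = 1×751 + 73
751 = 10×73 + 21
73 = 3×21 + 10
21 = 2×10 + 1
10 = 10×1 + 0
gcd(751, 824) = 1, so the inverse exists.
Bézout: 1 = −72×824 + 79×751.
So 751⁻¹ ≡ 79 (mod 824).

79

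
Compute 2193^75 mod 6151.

498

Using repeated squaring:
75 in binary is 1001011, i.e. 75 = 64 + 8 + 2 + 1.
2193^1 ≡ 2193 (mod 6151)
2193^2 ≡ 2193^2 = 4809249 ≡ 5318 (mod 6151)
2193^4 ≡ 5318^2 = 28281124 ≡ 4977 (mod 6151)
2193^8 ≡ 4977^2 = 24770529 ≡ 452 (mod 6151)
2193^16 ≡ 452^2 = 204304 ≡ 1321 (mod 6151)
2193^32 ≡ 1321^2 = 1745041 ≡ 4308 (mod 6151)
2193^64 ≡ 4308^2 = 18558864 ≡ 1297 (mod 6151)
2193^75 = 2193^64 · 2193^8 · 2193^2 · 2193^1 ≡ 1297 · 452 · 5318 · 2193 (mod 6151).
Accumulate the product:
1297 · 452 = 586244 ≡ 1899
1899 · 5318 = 10098882 ≡ 5091
5091 · 2193 = 11164563 ≡ 498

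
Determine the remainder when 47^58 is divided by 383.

Compute successive squares:
58 in binary is 111010, i.e. 58 = 32 + 16 + 8 + 2.
47^1 ≡ 47 (mod 383)
47^2 ≡ 47^2 = 2209 ≡ 294 (mod 383)
47^4 ≡ 294^2 = 86436 ≡ 261 (mod 383)
47^8 ≡ 261^2 = 68121 ≡ 330 (mod 383)
47^16 ≡ 330^2 = 108900 ≡ 128 (mod 383)
47^32 ≡ 128^2 = 16384 ≡ 298 (mod 383)
47^58 = 47^32 * 47^16 * 47^8 * 47^2 ≡ 298 * 128 * 330 * 294 (mod 383).
Accumulate the product:
298 * 128 = 38144 ≡ 227
227 * 330 = 74910 ≡ 225
225 * 294 = 66150 ≡ 274

274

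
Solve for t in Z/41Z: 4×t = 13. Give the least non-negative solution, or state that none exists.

gcd(4, 41) = 1, so a unique solution mod 41 exists.
4⁻¹ ≡ 31 (mod 41).
t ≡ 31×13 ≡ 34 (mod 41).

34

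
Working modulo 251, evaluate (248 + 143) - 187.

248 + 143 = 391 ≡ 140 (mod 251)
140 - 187 = -47 ≡ 204 (mod 251)

204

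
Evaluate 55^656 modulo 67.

656 in binary is 1010010000, i.e. 656 = 512 + 128 + 16.
55^1 ≡ 55 (mod 67)
55^2 ≡ 55^2 = 3025 ≡ 10 (mod 67)
55^4 ≡ 10^2 = 100 ≡ 33 (mod 67)
55^8 ≡ 33^2 = 1089 ≡ 17 (mod 67)
55^16 ≡ 17^2 = 289 ≡ 21 (mod 67)
55^32 ≡ 21^2 = 441 ≡ 39 (mod 67)
55^64 ≡ 39^2 = 1521 ≡ 47 (mod 67)
55^128 ≡ 47^2 = 2209 ≡ 65 (mod 67)
55^256 ≡ 65^2 = 4225 ≡ 4 (mod 67)
55^512 ≡ 4^2 = 16 (mod 67)
55^656 = 55^512 * 55^128 * 55^16 ≡ 16 * 65 * 21 (mod 67).
Accumulate the product:
16 * 65 = 1040 ≡ 35
35 * 21 = 735 ≡ 65

65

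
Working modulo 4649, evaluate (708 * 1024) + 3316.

3064

708 * 1024 = 724992 ≡ 4397 (mod 4649)
4397 + 3316 = 7713 ≡ 3064 (mod 4649)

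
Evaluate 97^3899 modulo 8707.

By square-and-multiply:
97^1 ≡ 97 (mod 8707)
97^2 ≡ 97^2 = 9409 ≡ 702 (mod 8707)
97^4 ≡ 702^2 = 492804 ≡ 5212 (mod 8707)
97^8 ≡ 5212^2 = 27164944 ≡ 7811 (mod 8707)
97^16 ≡ 7811^2 = 61011721 ≡ 1772 (mod 8707)
97^32 ≡ 1772^2 = 3139984 ≡ 5464 (mod 8707)
97^64 ≡ 5464^2 = 29855296 ≡ 7700 (mod 8707)
97^128 ≡ 7700^2 = 59290000 ≡ 4037 (mod 8707)
97^256 ≡ 4037^2 = 16297369 ≡ 6572 (mod 8707)
97^512 ≡ 6572^2 = 43191184 ≡ 4464 (mod 8707)
97^1024 ≡ 4464^2 = 19927296 ≡ 5680 (mod 8707)
97^2048 ≡ 5680^2 = 32262400 ≡ 2965 (mod 8707)
97^3899 = 97^2048 * 97^1024 * 97^512 * 97^256 * 97^32 * 97^16 * 97^8 * 97^2 * 97^1 ≡ 2965 * 5680 * 4464 * 6572 * 5464 * 1772 * 7811 * 702 * 97 (mod 8707).
Accumulate the product:
2965 * 5680 = 16841200 ≡ 1862
1862 * 4464 = 8311968 ≡ 5490
5490 * 6572 = 36080280 ≡ 7179
7179 * 5464 = 39226056 ≡ 1021
1021 * 1772 = 1809212 ≡ 6863
6863 * 7811 = 53606893 ≡ 6601
6601 * 702 = 4633902 ≡ 1778
1778 * 97 = 172466 ≡ 7033

7033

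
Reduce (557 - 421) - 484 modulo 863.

557 - 421 = 136
136 - 484 = -348 ≡ 515 (mod 863)

515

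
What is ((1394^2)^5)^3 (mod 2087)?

190

(1394)^2 ≡ 239 (mod 2087)
(239)^5 ≡ 339 (mod 2087)
(339)^3 ≡ 190 (mod 2087)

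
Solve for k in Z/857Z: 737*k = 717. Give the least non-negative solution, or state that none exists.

gcd(737, 857) = 1, so a unique solution mod 857 exists.
737⁻¹ ≡ 807 (mod 857).
k ≡ 807*717 ≡ 144 (mod 857).

144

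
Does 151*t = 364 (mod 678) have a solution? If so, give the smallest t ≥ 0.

640

gcd(151, 678) = 1, so a unique solution mod 678 exists.
151⁻¹ ≡ 229 (mod 678).
t ≡ 229*364 ≡ 640 (mod 678).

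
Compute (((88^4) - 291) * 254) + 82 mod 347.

(88)^4 ≡ 302 (mod 347)
302 - 291 = 11
11 * 254 = 2794 ≡ 18 (mod 347)
18 + 82 = 100

100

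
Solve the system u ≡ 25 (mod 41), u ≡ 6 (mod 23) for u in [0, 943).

41⁻¹ mod 23: 41*9 ≡ 1 (mod 23), so 41⁻¹ ≡ 9.
u = 25 + 41*((6 − 25)*9 mod 23) = 25 + 41*13 = 558.
Check: 558 mod 41 = 25, 558 mod 23 = 6. ✓

558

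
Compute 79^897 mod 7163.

6111

Compute successive squares:
897 in binary is 1110000001, i.e. 897 = 512 + 256 + 128 + 1.
79^1 ≡ 79 (mod 7163)
79^2 ≡ 79^2 = 6241 (mod 7163)
79^4 ≡ 6241^2 = 38950081 ≡ 4850 (mod 7163)
79^8 ≡ 4850^2 = 23522500 ≡ 6371 (mod 7163)
79^16 ≡ 6371^2 = 40589641 ≡ 4083 (mod 7163)
79^32 ≡ 4083^2 = 16670889 ≡ 2588 (mod 7163)
79^64 ≡ 2588^2 = 6697744 ≡ 339 (mod 7163)
79^128 ≡ 339^2 = 114921 ≡ 313 (mod 7163)
79^256 ≡ 313^2 = 97969 ≡ 4850 (mod 7163)
79^512 ≡ 4850^2 = 23522500 ≡ 6371 (mod 7163)
79^897 = 79^512 · 79^256 · 79^128 · 79^1 ≡ 6371 · 4850 · 313 · 79 (mod 7163).
Accumulate the product:
6371 · 4850 = 30899350 ≡ 5331
5331 · 313 = 1668603 ≡ 6787
6787 · 79 = 536173 ≡ 6111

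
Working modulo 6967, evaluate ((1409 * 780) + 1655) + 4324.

1409 * 780 = 1099020 ≡ 5201 (mod 6967)
5201 + 1655 = 6856
6856 + 4324 = 11180 ≡ 4213 (mod 6967)

4213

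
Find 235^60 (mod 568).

Using repeated squaring:
60 in binary is 111100, i.e. 60 = 32 + 16 + 8 + 4.
235^1 ≡ 235 (mod 568)
235^2 ≡ 235^2 = 55225 ≡ 129 (mod 568)
235^4 ≡ 129^2 = 16641 ≡ 169 (mod 568)
235^8 ≡ 169^2 = 28561 ≡ 161 (mod 568)
235^16 ≡ 161^2 = 25921 ≡ 361 (mod 568)
235^32 ≡ 361^2 = 130321 ≡ 249 (mod 568)
235^60 = 235^32 · 235^16 · 235^8 · 235^4 ≡ 249 · 361 · 161 · 169 (mod 568).
Accumulate the product:
249 · 361 = 89889 ≡ 145
145 · 161 = 23345 ≡ 57
57 · 169 = 9633 ≡ 545

545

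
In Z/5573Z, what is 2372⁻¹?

1163

5573 = 2·2372 + 829
2372 = 2·829 + 714
829 = 1·714 + 115
714 = 6·115 + 24
115 = 4·24 + 19
24 = 1·19 + 5
19 = 3·5 + 4
5 = 1·4 + 1
4 = 4·1 + 0
gcd(2372, 5573) = 1, so the inverse exists.
Back-substitute for 1:
1 = 1·5 − 1·4
  = −1·19 + 4·5
  = 4·24 − 5·19
  = −5·115 + 24·24
  = 24·714 − 149·115
  = −149·829 + 173·714
  = 173·2372 − 495·829
  = −495·5573 + 1163·2372
So 2372⁻¹ ≡ 1163 (mod 5573).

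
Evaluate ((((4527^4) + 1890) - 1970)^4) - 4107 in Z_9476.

8982

(4527)^4 ≡ 5569 (mod 9476)
5569 + 1890 = 7459
7459 - 1970 = 5489
(5489)^4 ≡ 3613 (mod 9476)
3613 - 4107 = -494 ≡ 8982 (mod 9476)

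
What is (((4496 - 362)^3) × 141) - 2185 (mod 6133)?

4496 - 362 = 4134
(4134)^3 ≡ 5713 (mod 6133)
5713 × 141 = 805533 ≡ 2110 (mod 6133)
2110 - 2185 = -75 ≡ 6058 (mod 6133)

6058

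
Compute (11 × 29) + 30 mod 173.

3

11 × 29 = 319 ≡ 146 (mod 173)
146 + 30 = 176 ≡ 3 (mod 173)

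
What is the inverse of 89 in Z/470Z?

169

Apply the Euclidean algorithm and back-substitute:
470 = 5·89 + 25
89 = 3·25 + 14
25 = 1·14 + 11
14 = 1·11 + 3
11 = 3·3 + 2
3 = 1·2 + 1
2 = 2·1 + 0
gcd(89, 470) = 1, so the inverse exists.
Back-substitute for 1:
1 = 1·3 − 1·2
  = −1·11 + 4·3
  = 4·14 − 5·11
  = −5·25 + 9·14
  = 9·89 − 32·25
  = −32·470 + 169·89
So 89⁻¹ ≡ 169 (mod 470).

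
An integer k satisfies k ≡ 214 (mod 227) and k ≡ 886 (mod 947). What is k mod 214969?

100321

227⁻¹ mod 947: 227*267 ≡ 1 (mod 947), so 227⁻¹ ≡ 267.
k = 214 + 227*((886 − 214)*267 mod 947) = 214 + 227*441 = 100321.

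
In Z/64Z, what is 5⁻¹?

64 = 12·5 + 4
5 = 1·4 + 1
4 = 4·1 + 0
gcd(5, 64) = 1, so the inverse exists.
Back-substitute for 1:
1 = 1·5 − 1·4
  = −1·64 + 13·5
So 5⁻¹ ≡ 13 (mod 64).

13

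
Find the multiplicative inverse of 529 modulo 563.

Run the extended Euclidean algorithm:
563 = 1*529 + 34
529 = 15*34 + 19
34 = 1*19 + 15
19 = 1*15 + 4
15 = 3*4 + 3
4 = 1*3 + 1
3 = 3*1 + 0
gcd(529, 563) = 1, so the inverse exists.
Back-substitute for 1:
1 = 1*4 − 1*3
  = −1*15 + 4*4
  = 4*19 − 5*15
  = −5*34 + 9*19
  = 9*529 − 140*34
  = −140*563 + 149*529
So 529⁻¹ ≡ 149 (mod 563).

149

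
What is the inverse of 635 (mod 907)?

907 = 1×635 + 272
635 = 2×272 + 91
272 = 2×91 + 90
91 = 1×90 + 1
90 = 90×1 + 0
gcd(635, 907) = 1, so the inverse exists.
Back-substitute for 1:
1 = 1×91 − 1×90
  = −1×272 + 3×91
  = 3×635 − 7×272
  = −7×907 + 10×635
So 635⁻¹ ≡ 10 (mod 907).

10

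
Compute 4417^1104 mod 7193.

By square-and-multiply:
1104 in binary is 10001010000, i.e. 1104 = 1024 + 64 + 16.
4417^1 ≡ 4417 (mod 7193)
4417^2 ≡ 4417^2 = 19509889 ≡ 2473 (mod 7193)
4417^4 ≡ 2473^2 = 6115729 ≡ 1679 (mod 7193)
4417^8 ≡ 1679^2 = 2819041 ≡ 6578 (mod 7193)
4417^16 ≡ 6578^2 = 43270084 ≡ 4189 (mod 7193)
4417^32 ≡ 4189^2 = 17547721 ≡ 3994 (mod 7193)
4417^64 ≡ 3994^2 = 15952036 ≡ 5155 (mod 7193)
4417^128 ≡ 5155^2 = 26574025 ≡ 3083 (mod 7193)
4417^256 ≡ 3083^2 = 9504889 ≡ 2936 (mod 7193)
4417^512 ≡ 2936^2 = 8620096 ≡ 2882 (mod 7193)
4417^1024 ≡ 2882^2 = 8305924 ≡ 5202 (mod 7193)
4417^1104 = 4417^1024 · 4417^64 · 4417^16 ≡ 5202 · 5155 · 4189 (mod 7193).
Accumulate the product:
5202 · 5155 = 26816310 ≡ 806
806 · 4189 = 3376334 ≡ 2817

2817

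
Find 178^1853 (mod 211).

1853 in binary is 11100111101, i.e. 1853 = 1024 + 512 + 256 + 32 + 16 + 8 + 4 + 1.
178^1 ≡ 178 (mod 211)
178^2 ≡ 178^2 = 31684 ≡ 34 (mod 211)
178^4 ≡ 34^2 = 1156 ≡ 101 (mod 211)
178^8 ≡ 101^2 = 10201 ≡ 73 (mod 211)
178^16 ≡ 73^2 = 5329 ≡ 54 (mod 211)
178^32 ≡ 54^2 = 2916 ≡ 173 (mod 211)
178^64 ≡ 173^2 = 29929 ≡ 178 (mod 211)
178^128 ≡ 178^2 = 31684 ≡ 34 (mod 211)
178^256 ≡ 34^2 = 1156 ≡ 101 (mod 211)
178^512 ≡ 101^2 = 10201 ≡ 73 (mod 211)
178^1024 ≡ 73^2 = 5329 ≡ 54 (mod 211)
178^1853 = 178^1024 · 178^512 · 178^256 · 178^32 · 178^16 · 178^8 · 178^4 · 178^1 ≡ 54 · 73 · 101 · 173 · 54 · 73 · 101 · 178 (mod 211).
Accumulate the product:
54 · 73 = 3942 ≡ 144
144 · 101 = 14544 ≡ 196
196 · 173 = 33908 ≡ 148
148 · 54 = 7992 ≡ 185
185 · 73 = 13505 ≡ 1
1 · 101 = 101
101 · 178 = 17978 ≡ 43

43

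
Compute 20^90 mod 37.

36

Using repeated squaring:
20^1 ≡ 20 (mod 37)
20^2 ≡ 20^2 = 400 ≡ 30 (mod 37)
20^4 ≡ 30^2 = 900 ≡ 12 (mod 37)
20^8 ≡ 12^2 = 144 ≡ 33 (mod 37)
20^16 ≡ 33^2 = 1089 ≡ 16 (mod 37)
20^32 ≡ 16^2 = 256 ≡ 34 (mod 37)
20^64 ≡ 34^2 = 1156 ≡ 9 (mod 37)
20^90 = 20^64 * 20^16 * 20^8 * 20^2 ≡ 9 * 16 * 33 * 30 (mod 37).
Accumulate the product:
9 * 16 = 144 ≡ 33
33 * 33 = 1089 ≡ 16
16 * 30 = 480 ≡ 36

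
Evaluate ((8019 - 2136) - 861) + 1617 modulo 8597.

8019 - 2136 = 5883
5883 - 861 = 5022
5022 + 1617 = 6639

6639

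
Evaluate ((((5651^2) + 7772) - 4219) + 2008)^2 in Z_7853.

5863

(5651)^2 ≡ 3503 (mod 7853)
3503 + 7772 = 11275 ≡ 3422 (mod 7853)
3422 - 4219 = -797 ≡ 7056 (mod 7853)
7056 + 2008 = 9064 ≡ 1211 (mod 7853)
(1211)^2 ≡ 5863 (mod 7853)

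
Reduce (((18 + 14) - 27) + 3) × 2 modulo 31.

18 + 14 = 32 ≡ 1 (mod 31)
1 - 27 = -26 ≡ 5 (mod 31)
5 + 3 = 8
8 × 2 = 16

16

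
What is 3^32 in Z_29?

3^1 ≡ 3 (mod 29)
3^2 ≡ 3^2 = 9 (mod 29)
3^4 ≡ 9^2 = 81 ≡ 23 (mod 29)
3^8 ≡ 23^2 = 529 ≡ 7 (mod 29)
3^16 ≡ 7^2 = 49 ≡ 20 (mod 29)
3^32 ≡ 20^2 = 400 ≡ 23 (mod 29)
So 3^32 ≡ 23 (mod 29).

23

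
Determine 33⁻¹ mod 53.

Apply the Euclidean algorithm and back-substitute:
53 = 1×33 + 20
33 = 1×20 + 13
20 = 1×13 + 7
13 = 1×7 + 6
7 = 1×6 + 1
6 = 6×1 + 0
gcd(33, 53) = 1, so the inverse exists.
Bézout: 1 = 5×53 − 8×33.
So 33⁻¹ ≡ −8 ≡ 45 (mod 53).

45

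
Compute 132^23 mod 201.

60

132^1 ≡ 132 (mod 201)
132^2 ≡ 132^2 = 17424 ≡ 138 (mod 201)
132^4 ≡ 138^2 = 19044 ≡ 150 (mod 201)
132^8 ≡ 150^2 = 22500 ≡ 189 (mod 201)
132^16 ≡ 189^2 = 35721 ≡ 144 (mod 201)
132^23 = 132^16 × 132^4 × 132^2 × 132^1 ≡ 144 × 150 × 138 × 132 (mod 201).
Accumulate the product:
144 × 150 = 21600 ≡ 93
93 × 138 = 12834 ≡ 171
171 × 132 = 22572 ≡ 60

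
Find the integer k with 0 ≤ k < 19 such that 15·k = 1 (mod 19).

19 = 1*15 + 4
15 = 3*4 + 3
4 = 1*3 + 1
3 = 3*1 + 0
gcd(15, 19) = 1, so the inverse exists.
Bézout: 1 = 4*19 − 5*15.
So 15⁻¹ ≡ −5 ≡ 14 (mod 19).

14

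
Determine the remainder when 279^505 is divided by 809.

765

Using repeated squaring:
505 in binary is 111111001, i.e. 505 = 256 + 128 + 64 + 32 + 16 + 8 + 1.
279^1 ≡ 279 (mod 809)
279^2 ≡ 279^2 = 77841 ≡ 177 (mod 809)
279^4 ≡ 177^2 = 31329 ≡ 587 (mod 809)
279^8 ≡ 587^2 = 344569 ≡ 744 (mod 809)
279^16 ≡ 744^2 = 553536 ≡ 180 (mod 809)
279^32 ≡ 180^2 = 32400 ≡ 40 (mod 809)
279^64 ≡ 40^2 = 1600 ≡ 791 (mod 809)
279^128 ≡ 791^2 = 625681 ≡ 324 (mod 809)
279^256 ≡ 324^2 = 104976 ≡ 615 (mod 809)
279^505 = 279^256 · 279^128 · 279^64 · 279^32 · 279^16 · 279^8 · 279^1 ≡ 615 · 324 · 791 · 40 · 180 · 744 · 279 (mod 809).
Accumulate the product:
615 · 324 = 199260 ≡ 246
246 · 791 = 194586 ≡ 426
426 · 40 = 17040 ≡ 51
51 · 180 = 9180 ≡ 281
281 · 744 = 209064 ≡ 342
342 · 279 = 95418 ≡ 765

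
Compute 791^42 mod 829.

42 in binary is 101010, i.e. 42 = 32 + 8 + 2.
791^1 ≡ 791 (mod 829)
791^2 ≡ 791^2 = 625681 ≡ 615 (mod 829)
791^4 ≡ 615^2 = 378225 ≡ 201 (mod 829)
791^8 ≡ 201^2 = 40401 ≡ 609 (mod 829)
791^16 ≡ 609^2 = 370881 ≡ 318 (mod 829)
791^32 ≡ 318^2 = 101124 ≡ 815 (mod 829)
791^42 = 791^32 · 791^8 · 791^2 ≡ 815 · 609 · 615 (mod 829).
Accumulate the product:
815 · 609 = 496335 ≡ 593
593 · 615 = 364695 ≡ 764

764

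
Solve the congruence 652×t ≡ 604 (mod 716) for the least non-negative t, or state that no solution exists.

136

gcd(652, 716) = 4, and 4 | 604, so solutions exist.
Divide through by 4: 163×t ≡ 151 (mod 179).
163⁻¹ ≡ 123 (mod 179).
t ≡ 123×151 ≡ 136 (mod 179).
The smallest non-negative solution is t = 136.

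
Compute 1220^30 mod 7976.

5232

Using repeated squaring:
30 in binary is 11110, i.e. 30 = 16 + 8 + 4 + 2.
1220^1 ≡ 1220 (mod 7976)
1220^2 ≡ 1220^2 = 1488400 ≡ 4864 (mod 7976)
1220^4 ≡ 4864^2 = 23658496 ≡ 1680 (mod 7976)
1220^8 ≡ 1680^2 = 2822400 ≡ 6872 (mod 7976)
1220^16 ≡ 6872^2 = 47224384 ≡ 6464 (mod 7976)
1220^30 = 1220^16 · 1220^8 · 1220^4 · 1220^2 ≡ 6464 · 6872 · 1680 · 4864 (mod 7976).
Accumulate the product:
6464 · 6872 = 44420608 ≡ 2264
2264 · 1680 = 3803520 ≡ 6944
6944 · 4864 = 33775616 ≡ 5232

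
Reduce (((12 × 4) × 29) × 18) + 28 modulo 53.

12 × 4 = 48
48 × 29 = 1392 ≡ 14 (mod 53)
14 × 18 = 252 ≡ 40 (mod 53)
40 + 28 = 68 ≡ 15 (mod 53)

15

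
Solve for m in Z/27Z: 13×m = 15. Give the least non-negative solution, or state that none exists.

gcd(13, 27) = 1, so a unique solution mod 27 exists.
13⁻¹ ≡ 25 (mod 27).
m ≡ 25×15 ≡ 24 (mod 27).

24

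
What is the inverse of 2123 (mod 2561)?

2064

Apply the Euclidean algorithm and back-substitute:
2561 = 1×2123 + 438
2123 = 4×438 + 371
438 = 1×371 + 67
371 = 5×67 + 36
67 = 1×36 + 31
36 = 1×31 + 5
31 = 6×5 + 1
5 = 5×1 + 0
gcd(2123, 2561) = 1, so the inverse exists.
Bézout: 1 = 412×2561 − 497×2123.
So 2123⁻¹ ≡ −497 ≡ 2064 (mod 2561).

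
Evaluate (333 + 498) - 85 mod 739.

7

333 + 498 = 831 ≡ 92 (mod 739)
92 - 85 = 7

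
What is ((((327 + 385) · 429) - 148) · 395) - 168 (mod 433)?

234

327 + 385 = 712 ≡ 279 (mod 433)
279 · 429 = 119691 ≡ 183 (mod 433)
183 - 148 = 35
35 · 395 = 13825 ≡ 402 (mod 433)
402 - 168 = 234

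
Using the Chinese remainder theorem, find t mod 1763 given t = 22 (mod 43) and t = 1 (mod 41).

43⁻¹ mod 41: 43×21 ≡ 1 (mod 41), so 43⁻¹ ≡ 21.
t = 22 + 43×((1 − 22)×21 mod 41) = 22 + 43×10 = 452.

452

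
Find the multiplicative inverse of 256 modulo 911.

516

Apply the Euclidean algorithm and back-substitute:
911 = 3×256 + 143
256 = 1×143 + 113
143 = 1×113 + 30
113 = 3×30 + 23
30 = 1×23 + 7
23 = 3×7 + 2
7 = 3×2 + 1
2 = 2×1 + 0
gcd(256, 911) = 1, so the inverse exists.
Back-substitute for 1:
1 = 1×7 − 3×2
  = −3×23 + 10×7
  = 10×30 − 13×23
  = −13×113 + 49×30
  = 49×143 − 62×113
  = −62×256 + 111×143
  = 111×911 − 395×256
So 256⁻¹ ≡ −395 ≡ 516 (mod 911).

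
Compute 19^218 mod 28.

25

By square-and-multiply:
218 in binary is 11011010, i.e. 218 = 128 + 64 + 16 + 8 + 2.
19^1 ≡ 19 (mod 28)
19^2 ≡ 19^2 = 361 ≡ 25 (mod 28)
19^4 ≡ 25^2 = 625 ≡ 9 (mod 28)
19^8 ≡ 9^2 = 81 ≡ 25 (mod 28)
19^16 ≡ 25^2 = 625 ≡ 9 (mod 28)
19^32 ≡ 9^2 = 81 ≡ 25 (mod 28)
19^64 ≡ 25^2 = 625 ≡ 9 (mod 28)
19^128 ≡ 9^2 = 81 ≡ 25 (mod 28)
19^218 = 19^128 * 19^64 * 19^16 * 19^8 * 19^2 ≡ 25 * 9 * 9 * 25 * 25 (mod 28).
Accumulate the product:
25 * 9 = 225 ≡ 1
1 * 9 = 9
9 * 25 = 225 ≡ 1
1 * 25 = 25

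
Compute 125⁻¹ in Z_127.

127 = 1*125 + 2
125 = 62*2 + 1
2 = 2*1 + 0
gcd(125, 127) = 1, so the inverse exists.
Back-substitute for 1:
1 = 1*125 − 62*2
  = −62*127 + 63*125
So 125⁻¹ ≡ 63 (mod 127).

63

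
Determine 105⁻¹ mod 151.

128

Run the extended Euclidean algorithm:
151 = 1·105 + 46
105 = 2·46 + 13
46 = 3·13 + 7
13 = 1·7 + 6
7 = 1·6 + 1
6 = 6·1 + 0
gcd(105, 151) = 1, so the inverse exists.
Back-substitute for 1:
1 = 1·7 − 1·6
  = −1·13 + 2·7
  = 2·46 − 7·13
  = −7·105 + 16·46
  = 16·151 − 23·105
So 105⁻¹ ≡ −23 ≡ 128 (mod 151).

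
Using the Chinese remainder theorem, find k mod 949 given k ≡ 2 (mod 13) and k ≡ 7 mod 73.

13⁻¹ mod 73: 13×45 ≡ 1 (mod 73), so 13⁻¹ ≡ 45.
k = 2 + 13×((7 − 2)×45 mod 73) = 2 + 13×6 = 80.

80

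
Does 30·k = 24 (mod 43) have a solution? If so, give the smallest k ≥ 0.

gcd(30, 43) = 1, so a unique solution mod 43 exists.
30⁻¹ ≡ 33 (mod 43).
k ≡ 33·24 ≡ 18 (mod 43).

18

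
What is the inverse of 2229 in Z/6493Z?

1640

6493 = 2*2229 + 2035
2229 = 1*2035 + 194
2035 = 10*194 + 95
194 = 2*95 + 4
95 = 23*4 + 3
4 = 1*3 + 1
3 = 3*1 + 0
gcd(2229, 6493) = 1, so the inverse exists.
Back-substitute for 1:
1 = 1*4 − 1*3
  = −1*95 + 24*4
  = 24*194 − 49*95
  = −49*2035 + 514*194
  = 514*2229 − 563*2035
  = −563*6493 + 1640*2229
So 2229⁻¹ ≡ 1640 (mod 6493).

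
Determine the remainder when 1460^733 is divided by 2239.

1460^1 ≡ 1460 (mod 2239)
1460^2 ≡ 1460^2 = 2131600 ≡ 72 (mod 2239)
1460^4 ≡ 72^2 = 5184 ≡ 706 (mod 2239)
1460^8 ≡ 706^2 = 498436 ≡ 1378 (mod 2239)
1460^16 ≡ 1378^2 = 1898884 ≡ 212 (mod 2239)
1460^32 ≡ 212^2 = 44944 ≡ 164 (mod 2239)
1460^64 ≡ 164^2 = 26896 ≡ 28 (mod 2239)
1460^128 ≡ 28^2 = 784 (mod 2239)
1460^256 ≡ 784^2 = 614656 ≡ 1170 (mod 2239)
1460^512 ≡ 1170^2 = 1368900 ≡ 871 (mod 2239)
1460^733 = 1460^512 * 1460^128 * 1460^64 * 1460^16 * 1460^8 * 1460^4 * 1460^1 ≡ 871 * 784 * 28 * 212 * 1378 * 706 * 1460 (mod 2239).
Accumulate the product:
871 * 784 = 682864 ≡ 2208
2208 * 28 = 61824 ≡ 1371
1371 * 212 = 290652 ≡ 1821
1821 * 1378 = 2509338 ≡ 1658
1658 * 706 = 1170548 ≡ 1790
1790 * 1460 = 2613400 ≡ 487

487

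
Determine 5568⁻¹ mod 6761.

Run the extended Euclidean algorithm:
6761 = 1·5568 + 1193
5568 = 4·1193 + 796
1193 = 1·796 + 397
796 = 2·397 + 2
397 = 198·2 + 1
2 = 2·1 + 0
gcd(5568, 6761) = 1, so the inverse exists.
Back-substitute for 1:
1 = 1·397 − 198·2
  = −198·796 + 397·397
  = 397·1193 − 595·796
  = −595·5568 + 2777·1193
  = 2777·6761 − 3372·5568
So 5568⁻¹ ≡ −3372 ≡ 3389 (mod 6761).

3389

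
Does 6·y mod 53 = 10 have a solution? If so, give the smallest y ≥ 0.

37

gcd(6, 53) = 1, so a unique solution mod 53 exists.
6⁻¹ ≡ 9 (mod 53).
y ≡ 9·10 ≡ 37 (mod 53).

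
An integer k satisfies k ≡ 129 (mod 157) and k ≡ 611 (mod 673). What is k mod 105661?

54451

157⁻¹ mod 673: 157·643 ≡ 1 (mod 673), so 157⁻¹ ≡ 643.
k = 129 + 157·((611 − 129)·643 mod 673) = 129 + 157·346 = 54451.
Check: 54451 mod 157 = 129, 54451 mod 673 = 611. ✓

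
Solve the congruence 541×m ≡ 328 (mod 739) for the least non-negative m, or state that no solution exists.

gcd(541, 739) = 1, so a unique solution mod 739 exists.
541⁻¹ ≡ 474 (mod 739).
m ≡ 474×328 ≡ 282 (mod 739).

282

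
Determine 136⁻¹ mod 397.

289

397 = 2·136 + 125
136 = 1·125 + 11
125 = 11·11 + 4
11 = 2·4 + 3
4 = 1·3 + 1
3 = 3·1 + 0
gcd(136, 397) = 1, so the inverse exists.
Back-substitute for 1:
1 = 1·4 − 1·3
  = −1·11 + 3·4
  = 3·125 − 34·11
  = −34·136 + 37·125
  = 37·397 − 108·136
So 136⁻¹ ≡ −108 ≡ 289 (mod 397).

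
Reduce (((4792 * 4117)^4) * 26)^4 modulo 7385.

4792 * 4117 = 19728664 ≡ 3329 (mod 7385)
(3329)^4 ≡ 4526 (mod 7385)
4526 * 26 = 117676 ≡ 6901 (mod 7385)
(6901)^4 ≡ 6336 (mod 7385)

6336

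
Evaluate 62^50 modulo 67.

Compute successive squares:
50 in binary is 110010, i.e. 50 = 32 + 16 + 2.
62^1 ≡ 62 (mod 67)
62^2 ≡ 62^2 = 3844 ≡ 25 (mod 67)
62^4 ≡ 25^2 = 625 ≡ 22 (mod 67)
62^8 ≡ 22^2 = 484 ≡ 15 (mod 67)
62^16 ≡ 15^2 = 225 ≡ 24 (mod 67)
62^32 ≡ 24^2 = 576 ≡ 40 (mod 67)
62^50 = 62^32 × 62^16 × 62^2 ≡ 40 × 24 × 25 (mod 67).
Accumulate the product:
40 × 24 = 960 ≡ 22
22 × 25 = 550 ≡ 14

14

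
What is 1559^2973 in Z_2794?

By square-and-multiply:
1559^1 ≡ 1559 (mod 2794)
1559^2 ≡ 1559^2 = 2430481 ≡ 2495 (mod 2794)
1559^4 ≡ 2495^2 = 6225025 ≡ 2787 (mod 2794)
1559^8 ≡ 2787^2 = 7767369 ≡ 49 (mod 2794)
1559^16 ≡ 49^2 = 2401 (mod 2794)
1559^32 ≡ 2401^2 = 5764801 ≡ 779 (mod 2794)
1559^64 ≡ 779^2 = 606841 ≡ 543 (mod 2794)
1559^128 ≡ 543^2 = 294849 ≡ 1479 (mod 2794)
1559^256 ≡ 1479^2 = 2187441 ≡ 2533 (mod 2794)
1559^512 ≡ 2533^2 = 6416089 ≡ 1065 (mod 2794)
1559^1024 ≡ 1065^2 = 1134225 ≡ 2655 (mod 2794)
1559^2048 ≡ 2655^2 = 7049025 ≡ 2557 (mod 2794)
1559^2973 = 1559^2048 · 1559^512 · 1559^256 · 1559^128 · 1559^16 · 1559^8 · 1559^4 · 1559^1 ≡ 2557 · 1065 · 2533 · 1479 · 2401 · 49 · 2787 · 1559 (mod 2794).
Accumulate the product:
2557 · 1065 = 2723205 ≡ 1849
1849 · 2533 = 4683517 ≡ 773
773 · 1479 = 1143267 ≡ 521
521 · 2401 = 1250921 ≡ 2003
2003 · 49 = 98147 ≡ 357
357 · 2787 = 994959 ≡ 295
295 · 1559 = 459905 ≡ 1689

1689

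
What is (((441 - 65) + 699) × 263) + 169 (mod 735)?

441 - 65 = 376
376 + 699 = 1075 ≡ 340 (mod 735)
340 × 263 = 89420 ≡ 485 (mod 735)
485 + 169 = 654

654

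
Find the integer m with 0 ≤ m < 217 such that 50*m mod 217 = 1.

204

Apply the Euclidean algorithm and back-substitute:
217 = 4×50 + 17
50 = 2×17 + 16
17 = 1×16 + 1
16 = 16×1 + 0
gcd(50, 217) = 1, so the inverse exists.
Bézout: 1 = 3×217 − 13×50.
So 50⁻¹ ≡ −13 ≡ 204 (mod 217).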